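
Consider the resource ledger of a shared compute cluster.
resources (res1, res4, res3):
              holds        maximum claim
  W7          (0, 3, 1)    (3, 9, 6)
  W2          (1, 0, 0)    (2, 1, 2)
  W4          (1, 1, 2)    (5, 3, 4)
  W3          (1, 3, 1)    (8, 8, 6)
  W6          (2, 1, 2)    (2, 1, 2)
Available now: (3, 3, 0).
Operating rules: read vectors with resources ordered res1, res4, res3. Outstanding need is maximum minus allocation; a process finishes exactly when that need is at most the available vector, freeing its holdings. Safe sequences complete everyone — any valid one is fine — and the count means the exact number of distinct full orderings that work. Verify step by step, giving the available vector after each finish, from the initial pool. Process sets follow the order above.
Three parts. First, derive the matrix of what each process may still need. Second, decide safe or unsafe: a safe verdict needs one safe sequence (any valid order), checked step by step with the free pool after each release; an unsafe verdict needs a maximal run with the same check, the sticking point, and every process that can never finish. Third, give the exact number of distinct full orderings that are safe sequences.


(1) Need matrix, components ordered res1, res4, res3:
  W7: (3, 6, 5)
  W2: (1, 1, 2)
  W4: (4, 2, 2)
  W3: (7, 5, 5)
  W6: (0, 0, 0)
(2) UNSAFE.
Key observation: after W6, W4, W2 complete, (7, 5, 4) is the best the pool ever gets, yet each leftover process wants more res3.
A maximal execution: W6, W4, W2 — then nothing else fits. Step-by-step check:
  pool = (3, 3, 0)
  W6 needs (0, 0, 0) <= (3, 3, 0) -> finishes; pool += (2, 1, 2) = (5, 4, 2)
  W4 needs (4, 2, 2) <= (5, 4, 2) -> finishes; pool += (1, 1, 2) = (6, 5, 4)
  W2 needs (1, 1, 2) <= (6, 5, 4) -> finishes; pool += (1, 0, 0) = (7, 5, 4)
  W7 still needs (3, 6, 5) but only (7, 5, 4) is free — short on res4 and res3
  W3 still needs (7, 5, 5) but only (7, 5, 4) is free — short on res3
Permanently blocked: W7 and W3.
(3) Exactly 0 of the possible complete orderings are safe sequences.


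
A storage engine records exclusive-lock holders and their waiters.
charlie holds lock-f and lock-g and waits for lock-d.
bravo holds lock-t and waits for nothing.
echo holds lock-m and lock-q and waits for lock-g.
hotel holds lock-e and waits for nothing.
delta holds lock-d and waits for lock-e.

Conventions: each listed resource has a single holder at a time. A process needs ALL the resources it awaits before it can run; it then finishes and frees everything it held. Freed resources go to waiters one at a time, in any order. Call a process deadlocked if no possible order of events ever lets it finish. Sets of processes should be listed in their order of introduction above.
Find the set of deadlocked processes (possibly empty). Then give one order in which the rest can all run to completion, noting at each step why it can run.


The deadlocked set is empty.
Key observation: the wait graph is acyclic; completion cascades from the unblocked processes through everyone else.
One completion order for the rest: hotel, delta, bravo, charlie, echo.
Check, step by step:
  hotel: no waits; runs immediately, freeing lock-e
  run delta (all its waits — lock-e — are resolved); releases lock-d
  bravo: no waits; runs immediately, freeing lock-t
  run charlie (all its waits — lock-d — are resolved); releases lock-f and lock-g
  run echo (all its waits — lock-g — are resolved); releases lock-m and lock-q


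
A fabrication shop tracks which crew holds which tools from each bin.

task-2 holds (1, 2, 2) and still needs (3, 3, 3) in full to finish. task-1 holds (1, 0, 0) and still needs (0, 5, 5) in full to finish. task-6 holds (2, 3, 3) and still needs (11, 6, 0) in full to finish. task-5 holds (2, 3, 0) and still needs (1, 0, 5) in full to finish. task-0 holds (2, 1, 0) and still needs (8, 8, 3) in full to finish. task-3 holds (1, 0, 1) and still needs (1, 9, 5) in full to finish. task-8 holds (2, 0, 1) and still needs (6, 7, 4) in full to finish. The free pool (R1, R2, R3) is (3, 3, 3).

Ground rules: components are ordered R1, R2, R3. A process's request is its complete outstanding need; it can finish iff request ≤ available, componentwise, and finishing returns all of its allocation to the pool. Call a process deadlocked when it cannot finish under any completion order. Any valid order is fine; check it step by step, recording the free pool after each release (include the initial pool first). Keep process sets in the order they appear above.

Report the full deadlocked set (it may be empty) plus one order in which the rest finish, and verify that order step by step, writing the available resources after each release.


Nothing here is deadlocked.
Key observation: task-2 fits the free pool immediately, and its release cascades until everyone finishes.
The rest can finish in the order task-2, task-5, task-8, task-1, task-0, task-6, task-3. Check, step by step:
  pool = (3, 3, 3)
  task-2: need (3, 3, 3) fits (3, 3, 3); releases (1, 2, 2), pool now (4, 5, 5)
  task-5: need (1, 0, 5) fits (4, 5, 5); releases (2, 3, 0), pool now (6, 8, 5)
  task-8: need (6, 7, 4) fits (6, 8, 5); releases (2, 0, 1), pool now (8, 8, 6)
  task-1: need (0, 5, 5) fits (8, 8, 6); releases (1, 0, 0), pool now (9, 8, 6)
  task-0: need (8, 8, 3) fits (9, 8, 6); releases (2, 1, 0), pool now (11, 9, 6)
  task-6: need (11, 6, 0) fits (11, 9, 6); releases (2, 3, 3), pool now (13, 12, 9)
  task-3: need (1, 9, 5) fits (13, 12, 9); releases (1, 0, 1), pool now (14, 12, 10)


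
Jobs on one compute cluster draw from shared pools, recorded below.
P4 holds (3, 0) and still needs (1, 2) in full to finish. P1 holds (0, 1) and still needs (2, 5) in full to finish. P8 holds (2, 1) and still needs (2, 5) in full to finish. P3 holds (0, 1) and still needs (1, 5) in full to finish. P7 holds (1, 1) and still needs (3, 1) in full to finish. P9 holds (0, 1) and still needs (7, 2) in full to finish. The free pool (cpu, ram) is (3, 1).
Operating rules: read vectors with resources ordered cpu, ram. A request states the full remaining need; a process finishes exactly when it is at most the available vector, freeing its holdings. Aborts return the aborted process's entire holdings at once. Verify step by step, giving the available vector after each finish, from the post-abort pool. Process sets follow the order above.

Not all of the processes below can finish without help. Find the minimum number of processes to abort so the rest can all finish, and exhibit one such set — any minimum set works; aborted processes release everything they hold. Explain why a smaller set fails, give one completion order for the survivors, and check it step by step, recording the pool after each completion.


Minimum abort set: P8 and P3.
Key observation: before aborting P8 and P3, P1 was permanently blocked — no order could ever run it; afterwards it completes at step 4.
No one abort is enough; case by case: P4 alone leaves P1 blocked (short on ram); P1 alone leaves P8 blocked (short on ram); P8 alone leaves P1 blocked (short on ram); P3 alone leaves P1 blocked (short on ram); P7 alone leaves P1 blocked (short on ram); P9 alone leaves P1 blocked (short on ram).
One survivor order: P7, P4, P9, P1. Step-by-step check (post-abort pool first):
  pool = (5, 3)
  P7 needs (3, 1) <= (5, 3) -> finishes; pool += (1, 1) = (6, 4)
  P4 needs (1, 2) <= (6, 4) -> finishes; pool += (3, 0) = (9, 4)
  P9 needs (7, 2) <= (9, 4) -> finishes; pool += (0, 1) = (9, 5)
  P1 needs (2, 5) <= (9, 5) -> finishes; pool += (0, 1) = (9, 6)


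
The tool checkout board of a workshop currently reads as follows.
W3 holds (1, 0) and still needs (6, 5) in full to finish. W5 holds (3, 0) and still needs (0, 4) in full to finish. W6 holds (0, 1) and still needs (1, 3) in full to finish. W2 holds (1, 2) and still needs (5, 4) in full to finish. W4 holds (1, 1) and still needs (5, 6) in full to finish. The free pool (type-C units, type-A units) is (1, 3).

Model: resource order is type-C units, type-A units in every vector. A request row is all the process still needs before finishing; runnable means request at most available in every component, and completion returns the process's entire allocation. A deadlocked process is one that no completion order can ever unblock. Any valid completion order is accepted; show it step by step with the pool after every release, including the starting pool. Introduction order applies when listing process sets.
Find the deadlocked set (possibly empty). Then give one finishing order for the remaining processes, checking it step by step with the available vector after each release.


Deadlocked set: W3, W2 and W4.
Key observation: no order helps: past W6, W5, the free pool tops out at (4, 4), below what each blocked process needs in type-C units.
One completion order for the rest: W6, W5. Step-by-step check:
  pool = (1, 3)
  W6 needs (1, 3) <= (1, 3) -> finishes; pool += (0, 1) = (1, 4)
  W5 needs (0, 4) <= (1, 4) -> finishes; pool += (3, 0) = (4, 4)
The blocked processes can never fit:
  W3 still needs (6, 5) but only (4, 4) is free — short on type-C units and type-A units
  W2 still needs (5, 4) but only (4, 4) is free — short on type-C units
  W4 still needs (5, 6) but only (4, 4) is free — short on type-C units and type-A units


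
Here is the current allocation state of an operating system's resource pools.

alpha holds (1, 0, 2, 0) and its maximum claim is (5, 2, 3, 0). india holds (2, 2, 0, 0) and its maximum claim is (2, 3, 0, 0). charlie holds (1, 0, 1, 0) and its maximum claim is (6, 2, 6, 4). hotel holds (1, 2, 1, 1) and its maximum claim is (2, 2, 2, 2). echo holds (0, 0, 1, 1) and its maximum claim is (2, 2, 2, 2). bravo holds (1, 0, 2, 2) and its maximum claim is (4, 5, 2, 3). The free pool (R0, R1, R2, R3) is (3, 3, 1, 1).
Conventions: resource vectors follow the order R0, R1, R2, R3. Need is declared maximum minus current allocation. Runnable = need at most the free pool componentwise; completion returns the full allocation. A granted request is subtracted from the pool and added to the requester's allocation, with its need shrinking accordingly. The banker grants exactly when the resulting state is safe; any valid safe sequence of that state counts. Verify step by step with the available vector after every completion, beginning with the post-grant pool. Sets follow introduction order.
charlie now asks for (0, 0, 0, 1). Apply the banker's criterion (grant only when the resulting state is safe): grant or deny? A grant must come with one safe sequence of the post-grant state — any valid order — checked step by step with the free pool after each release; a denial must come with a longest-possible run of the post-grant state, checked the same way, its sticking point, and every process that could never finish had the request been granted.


DENY — the pretend-granted state is unsafe.
Key observation: the wall is R3: completing india, alpha brings the pool only to (6, 5, 3, 0), and all the rest need more.
On the post-grant state, india, alpha is a maximal run — nothing extends it. Walking it through:
  pool = (3, 3, 1, 0)
  india needs (0, 1, 0, 0) <= (3, 3, 1, 0) -> finishes; pool += (2, 2, 0, 0) = (5, 5, 1, 0)
  alpha needs (4, 2, 1, 0) <= (5, 5, 1, 0) -> finishes; pool += (1, 0, 2, 0) = (6, 5, 3, 0)
  charlie still needs (5, 2, 5, 3) but only (6, 5, 3, 0) is free — short on R2 and R3
  hotel still needs (1, 0, 1, 1) but only (6, 5, 3, 0) is free — short on R3
  echo still needs (2, 2, 1, 1) but only (6, 5, 3, 0) is free — short on R3
  bravo still needs (3, 5, 0, 1) but only (6, 5, 3, 0) is free — short on R3
Processes that could never finish after the grant: charlie, hotel, echo and bravo.


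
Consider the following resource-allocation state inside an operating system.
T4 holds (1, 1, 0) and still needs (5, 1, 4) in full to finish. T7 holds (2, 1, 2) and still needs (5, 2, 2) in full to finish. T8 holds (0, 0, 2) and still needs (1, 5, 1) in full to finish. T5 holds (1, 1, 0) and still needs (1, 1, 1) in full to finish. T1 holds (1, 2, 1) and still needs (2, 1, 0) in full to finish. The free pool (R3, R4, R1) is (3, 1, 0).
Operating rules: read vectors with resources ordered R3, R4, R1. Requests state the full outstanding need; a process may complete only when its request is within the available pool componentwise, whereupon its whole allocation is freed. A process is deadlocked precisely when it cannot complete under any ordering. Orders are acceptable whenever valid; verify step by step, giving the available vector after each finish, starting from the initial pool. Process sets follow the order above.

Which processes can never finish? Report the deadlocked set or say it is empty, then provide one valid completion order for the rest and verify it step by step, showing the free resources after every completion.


Deadlocked: T4, T7 and T8.
Key observation: after T1, T5 the pool peaks at (5, 4, 1), and each blocked process is short somewhere: T4 on R1; T7 on R1; T8 on R4.
One completion order for the rest: T1, T5. Step-by-step check:
  pool = (3, 1, 0)
  T1: need (2, 1, 0) fits (3, 1, 0); releases (1, 2, 1), pool now (4, 3, 1)
  T5: need (1, 1, 1) fits (4, 3, 1); releases (1, 1, 0), pool now (5, 4, 1)
None of the blocked processes ever fits:
  T4 still needs (5, 1, 4) but only (5, 4, 1) is free — short on R1
  T7 still needs (5, 2, 2) but only (5, 4, 1) is free — short on R1
  T8 still needs (1, 5, 1) but only (5, 4, 1) is free — short on R4


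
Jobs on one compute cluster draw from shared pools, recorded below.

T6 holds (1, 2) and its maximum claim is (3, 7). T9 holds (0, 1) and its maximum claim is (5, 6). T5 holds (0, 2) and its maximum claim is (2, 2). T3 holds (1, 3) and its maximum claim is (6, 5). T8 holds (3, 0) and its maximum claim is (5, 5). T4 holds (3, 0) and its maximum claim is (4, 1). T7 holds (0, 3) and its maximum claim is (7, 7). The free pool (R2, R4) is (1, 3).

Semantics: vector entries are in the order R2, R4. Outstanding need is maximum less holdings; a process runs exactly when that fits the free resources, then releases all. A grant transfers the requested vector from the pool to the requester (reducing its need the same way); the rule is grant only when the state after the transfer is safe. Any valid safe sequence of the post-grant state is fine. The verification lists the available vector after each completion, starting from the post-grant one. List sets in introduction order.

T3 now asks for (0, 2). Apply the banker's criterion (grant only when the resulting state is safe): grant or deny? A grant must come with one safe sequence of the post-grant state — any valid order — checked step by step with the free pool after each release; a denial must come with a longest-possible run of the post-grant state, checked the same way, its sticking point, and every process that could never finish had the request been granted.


DENY. Granting would leave the state unsafe.
Key observation: after T4, T5 the pool peaks at (4, 3), and each blocked process is short somewhere: T6 on R4; T9 on R2, R4; T3 on R2; T8 on R4; T7 on R2, R4.
On the post-grant state, T4, T5 is a maximal run — nothing extends it. Walking it through:
  pool = (1, 1)
  run T4 (needs (1, 1), free (1, 1)); after release of (3, 0) the pool is (4, 1)
  run T5 (needs (2, 0), free (4, 1)); after release of (0, 2) the pool is (4, 3)
  blocked: T6 wants (2, 5), pool (4, 3) — not enough R4
  blocked: T9 wants (5, 5), pool (4, 3) — not enough R2 and R4
  blocked: T3 wants (5, 0), pool (4, 3) — not enough R2
  blocked: T8 wants (2, 5), pool (4, 3) — not enough R4
  blocked: T7 wants (7, 4), pool (4, 3) — not enough R2 and R4
Had the request been granted, T6, T9, T3, T8 and T7 could never finish.


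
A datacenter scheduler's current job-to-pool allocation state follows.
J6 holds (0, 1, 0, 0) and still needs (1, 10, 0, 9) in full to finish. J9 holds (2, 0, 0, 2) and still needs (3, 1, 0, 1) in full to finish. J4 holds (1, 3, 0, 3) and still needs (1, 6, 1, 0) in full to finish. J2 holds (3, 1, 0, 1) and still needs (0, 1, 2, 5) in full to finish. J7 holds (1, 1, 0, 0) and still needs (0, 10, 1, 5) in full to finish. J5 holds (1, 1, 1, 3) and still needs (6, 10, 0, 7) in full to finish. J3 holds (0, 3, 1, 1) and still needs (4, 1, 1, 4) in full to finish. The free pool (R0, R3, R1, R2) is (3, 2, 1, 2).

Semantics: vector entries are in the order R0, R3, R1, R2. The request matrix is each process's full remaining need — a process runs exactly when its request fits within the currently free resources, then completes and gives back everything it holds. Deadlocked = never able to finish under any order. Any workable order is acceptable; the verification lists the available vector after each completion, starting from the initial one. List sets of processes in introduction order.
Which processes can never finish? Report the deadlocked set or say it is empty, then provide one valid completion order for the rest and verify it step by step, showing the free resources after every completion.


Deadlocked: J6, J7 and J5.
Key observation: once J9, J3, J2, J4 finish, the pool peaks at (9, 9, 2, 9) — and every remaining process still needs more R3 than that.
One completion order for the rest: J9, J3, J2, J4. Walking it through:
  pool = (3, 2, 1, 2)
  J9: need (3, 1, 0, 1) fits (3, 2, 1, 2); releases (2, 0, 0, 2), pool now (5, 2, 1, 4)
  J3: need (4, 1, 1, 4) fits (5, 2, 1, 4); releases (0, 3, 1, 1), pool now (5, 5, 2, 5)
  J2: need (0, 1, 2, 5) fits (5, 5, 2, 5); releases (3, 1, 0, 1), pool now (8, 6, 2, 6)
  J4: need (1, 6, 1, 0) fits (8, 6, 2, 6); releases (1, 3, 0, 3), pool now (9, 9, 2, 9)
The blocked processes can never fit:
  J6 cannot run: need (1, 10, 0, 9) vs free (9, 9, 2, 9) (insufficient R3)
  J7 cannot run: need (0, 10, 1, 5) vs free (9, 9, 2, 9) (insufficient R3)
  J5 cannot run: need (6, 10, 0, 7) vs free (9, 9, 2, 9) (insufficient R3)


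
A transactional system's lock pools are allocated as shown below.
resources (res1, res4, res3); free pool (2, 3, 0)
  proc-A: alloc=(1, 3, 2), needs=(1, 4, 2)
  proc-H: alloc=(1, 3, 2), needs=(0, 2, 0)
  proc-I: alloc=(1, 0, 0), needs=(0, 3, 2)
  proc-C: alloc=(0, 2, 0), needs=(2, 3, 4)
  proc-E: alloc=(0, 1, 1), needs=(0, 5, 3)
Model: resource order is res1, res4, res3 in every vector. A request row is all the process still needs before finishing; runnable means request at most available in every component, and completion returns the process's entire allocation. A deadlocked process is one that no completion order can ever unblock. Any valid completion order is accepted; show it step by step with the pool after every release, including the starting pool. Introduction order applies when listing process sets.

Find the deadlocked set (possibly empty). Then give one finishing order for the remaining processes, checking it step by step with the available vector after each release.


No process is deadlocked.
Key observation: proc-H fits the free pool immediately, and its release cascades until everyone finishes.
One completion order for the rest: proc-H, proc-A, proc-E, proc-I, proc-C. Verifying each step:
  pool = (2, 3, 0)
  proc-H needs (0, 2, 0) <= (2, 3, 0) -> finishes; pool += (1, 3, 2) = (3, 6, 2)
  proc-A needs (1, 4, 2) <= (3, 6, 2) -> finishes; pool += (1, 3, 2) = (4, 9, 4)
  proc-E needs (0, 5, 3) <= (4, 9, 4) -> finishes; pool += (0, 1, 1) = (4, 10, 5)
  proc-I needs (0, 3, 2) <= (4, 10, 5) -> finishes; pool += (1, 0, 0) = (5, 10, 5)
  proc-C needs (2, 3, 4) <= (5, 10, 5) -> finishes; pool += (0, 2, 0) = (5, 12, 5)


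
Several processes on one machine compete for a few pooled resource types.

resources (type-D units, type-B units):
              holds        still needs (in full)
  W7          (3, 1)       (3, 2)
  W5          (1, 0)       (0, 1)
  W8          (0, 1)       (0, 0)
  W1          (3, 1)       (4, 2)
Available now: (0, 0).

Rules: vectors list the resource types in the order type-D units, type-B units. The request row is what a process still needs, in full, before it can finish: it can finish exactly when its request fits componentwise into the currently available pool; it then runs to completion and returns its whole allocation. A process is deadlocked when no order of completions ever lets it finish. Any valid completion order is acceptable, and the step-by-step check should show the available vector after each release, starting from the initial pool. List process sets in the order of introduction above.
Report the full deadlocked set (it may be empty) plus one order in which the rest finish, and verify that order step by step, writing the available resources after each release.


Deadlocked set: W7 and W1.
Key observation: even finishing W8, W5 leaves just (1, 1) free — too little type-D units for any of the remaining processes.
One completion order for the rest: W8, W5. Step-by-step check:
  pool = (0, 0)
  run W8 (needs (0, 0), free (0, 0)); after release of (0, 1) the pool is (0, 1)
  run W5 (needs (0, 1), free (0, 1)); after release of (1, 0) the pool is (1, 1)
None of the blocked processes ever fits:
  blocked: W7 wants (3, 2), pool (1, 1) — not enough type-D units and type-B units
  blocked: W1 wants (4, 2), pool (1, 1) — not enough type-D units and type-B units


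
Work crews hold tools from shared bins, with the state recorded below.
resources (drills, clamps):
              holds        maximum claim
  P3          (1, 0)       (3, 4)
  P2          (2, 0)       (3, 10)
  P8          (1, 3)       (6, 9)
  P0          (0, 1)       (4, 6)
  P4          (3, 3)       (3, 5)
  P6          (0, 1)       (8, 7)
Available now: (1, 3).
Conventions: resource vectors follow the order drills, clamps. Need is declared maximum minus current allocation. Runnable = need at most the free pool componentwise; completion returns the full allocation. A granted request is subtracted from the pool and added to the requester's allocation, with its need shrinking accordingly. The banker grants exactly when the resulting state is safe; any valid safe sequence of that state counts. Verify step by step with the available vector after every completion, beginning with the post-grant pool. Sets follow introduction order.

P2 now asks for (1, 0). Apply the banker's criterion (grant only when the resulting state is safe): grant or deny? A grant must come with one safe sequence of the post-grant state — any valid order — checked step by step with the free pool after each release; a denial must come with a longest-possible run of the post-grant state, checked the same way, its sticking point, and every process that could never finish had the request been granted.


DENY. Granting would leave the state unsafe.
Key observation: after P4, P3, P0 the pool peaks at (4, 7), and each blocked process is short somewhere: P2 on clamps; P8 on drills; P6 on drills.
Pretend the grant happened; the run P4, P3, P0 goes as far as possible. Check, step by step:
  pool = (0, 3)
  P4 needs (0, 2) <= (0, 3) -> finishes; pool += (3, 3) = (3, 6)
  P3 needs (2, 4) <= (3, 6) -> finishes; pool += (1, 0) = (4, 6)
  P0 needs (4, 5) <= (4, 6) -> finishes; pool += (0, 1) = (4, 7)
  blocked: P2 wants (0, 10), pool (4, 7) — not enough clamps
  blocked: P8 wants (5, 6), pool (4, 7) — not enough drills
  blocked: P6 wants (8, 6), pool (4, 7) — not enough drills
Post-grant, the permanently blocked set is P2, P8 and P6.


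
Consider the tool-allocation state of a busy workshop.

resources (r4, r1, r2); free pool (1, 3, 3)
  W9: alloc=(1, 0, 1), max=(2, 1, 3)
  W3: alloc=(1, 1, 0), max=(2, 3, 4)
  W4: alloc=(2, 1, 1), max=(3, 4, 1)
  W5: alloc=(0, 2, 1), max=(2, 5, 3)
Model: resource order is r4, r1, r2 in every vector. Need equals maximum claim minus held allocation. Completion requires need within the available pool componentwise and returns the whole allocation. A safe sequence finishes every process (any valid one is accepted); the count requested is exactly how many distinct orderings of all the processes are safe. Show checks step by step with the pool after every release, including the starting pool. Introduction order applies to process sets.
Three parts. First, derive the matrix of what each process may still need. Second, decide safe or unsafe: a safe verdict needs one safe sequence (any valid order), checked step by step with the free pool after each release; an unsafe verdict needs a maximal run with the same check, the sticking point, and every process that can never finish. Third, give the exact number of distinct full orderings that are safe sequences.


(1) Need matrix, components ordered r4, r1, r2:
  W9: (1, 1, 2)
  W3: (1, 2, 4)
  W4: (1, 3, 0)
  W5: (2, 3, 2)
(2) SAFE, for example via the order W4, W9, W5, W3.
Key observation: the first exact fit in this order is W4 — it needs (1, 3, 0) with (1, 3, 3) free, meeting a requested resource to the last unit.
Step-by-step check:
  pool = (1, 3, 3)
  run W4 (needs (1, 3, 0), free (1, 3, 3)); after release of (2, 1, 1) the pool is (3, 4, 4)
  run W9 (needs (1, 1, 2), free (3, 4, 4)); after release of (1, 0, 1) the pool is (4, 4, 5)
  run W5 (needs (2, 3, 2), free (4, 4, 5)); after release of (0, 2, 1) the pool is (4, 6, 6)
  run W3 (needs (1, 2, 4), free (4, 6, 6)); after release of (1, 1, 0) the pool is (5, 7, 6)
(3) The exact count: 12 of the possible complete orderings are safe sequences.


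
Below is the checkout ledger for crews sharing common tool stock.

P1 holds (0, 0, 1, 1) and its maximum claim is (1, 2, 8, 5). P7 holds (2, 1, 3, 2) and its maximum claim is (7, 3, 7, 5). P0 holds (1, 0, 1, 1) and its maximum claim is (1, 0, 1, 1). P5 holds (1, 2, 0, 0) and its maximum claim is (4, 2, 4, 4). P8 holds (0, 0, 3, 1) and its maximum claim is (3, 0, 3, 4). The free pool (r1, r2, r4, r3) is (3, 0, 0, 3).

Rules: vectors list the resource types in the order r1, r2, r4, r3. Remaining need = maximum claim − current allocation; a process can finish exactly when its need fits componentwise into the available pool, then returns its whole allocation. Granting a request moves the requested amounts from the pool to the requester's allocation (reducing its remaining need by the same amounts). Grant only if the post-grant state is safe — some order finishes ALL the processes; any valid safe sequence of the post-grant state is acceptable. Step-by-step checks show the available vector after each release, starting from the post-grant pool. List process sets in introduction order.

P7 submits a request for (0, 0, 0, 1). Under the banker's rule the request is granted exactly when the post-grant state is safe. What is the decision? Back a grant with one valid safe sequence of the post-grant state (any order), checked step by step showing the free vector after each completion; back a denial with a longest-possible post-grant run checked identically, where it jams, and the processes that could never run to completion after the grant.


GRANT: granting preserves safety; a valid post-grant sequence is P0, P8, P5, P7, P1.
Key observation: (3, 0, 0, 2) free after granting still covers P0 first, and each release covers the next.
Verifying the post-grant state step by step:
  pool = (3, 0, 0, 2)
  P0 needs (0, 0, 0, 0) <= (3, 0, 0, 2) -> finishes; pool += (1, 0, 1, 1) = (4, 0, 1, 3)
  P8 needs (3, 0, 0, 3) <= (4, 0, 1, 3) -> finishes; pool += (0, 0, 3, 1) = (4, 0, 4, 4)
  P5 needs (3, 0, 4, 4) <= (4, 0, 4, 4) -> finishes; pool += (1, 2, 0, 0) = (5, 2, 4, 4)
  P7 needs (5, 2, 4, 2) <= (5, 2, 4, 4) -> finishes; pool += (2, 1, 3, 3) = (7, 3, 7, 7)
  P1 needs (1, 2, 7, 4) <= (7, 3, 7, 7) -> finishes; pool += (0, 0, 1, 1) = (7, 3, 8, 8)


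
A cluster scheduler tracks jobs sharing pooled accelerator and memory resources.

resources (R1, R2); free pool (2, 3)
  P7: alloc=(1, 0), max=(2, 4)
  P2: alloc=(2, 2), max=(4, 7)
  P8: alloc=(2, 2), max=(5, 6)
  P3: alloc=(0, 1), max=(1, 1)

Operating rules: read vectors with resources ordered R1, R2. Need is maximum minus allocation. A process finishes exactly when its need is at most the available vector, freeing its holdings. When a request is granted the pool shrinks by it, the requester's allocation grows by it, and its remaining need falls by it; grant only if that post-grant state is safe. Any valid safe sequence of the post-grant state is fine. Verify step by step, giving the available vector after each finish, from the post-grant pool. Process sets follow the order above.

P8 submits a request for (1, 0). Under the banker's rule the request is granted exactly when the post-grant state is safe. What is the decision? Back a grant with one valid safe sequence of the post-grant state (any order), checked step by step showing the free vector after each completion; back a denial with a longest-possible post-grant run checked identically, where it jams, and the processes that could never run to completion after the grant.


GRANT: granting preserves safety; a valid post-grant sequence is P3, P7, P8, P2.
Key observation: post-grant, (1, 3) remains, and an order beginning with P3 completes everyone.
Verifying the post-grant state step by step:
  pool = (1, 3)
  P3 needs (1, 0) <= (1, 3) -> finishes; pool += (0, 1) = (1, 4)
  P7 needs (1, 4) <= (1, 4) -> finishes; pool += (1, 0) = (2, 4)
  P8 needs (2, 4) <= (2, 4) -> finishes; pool += (3, 2) = (5, 6)
  P2 needs (2, 5) <= (5, 6) -> finishes; pool += (2, 2) = (7, 8)


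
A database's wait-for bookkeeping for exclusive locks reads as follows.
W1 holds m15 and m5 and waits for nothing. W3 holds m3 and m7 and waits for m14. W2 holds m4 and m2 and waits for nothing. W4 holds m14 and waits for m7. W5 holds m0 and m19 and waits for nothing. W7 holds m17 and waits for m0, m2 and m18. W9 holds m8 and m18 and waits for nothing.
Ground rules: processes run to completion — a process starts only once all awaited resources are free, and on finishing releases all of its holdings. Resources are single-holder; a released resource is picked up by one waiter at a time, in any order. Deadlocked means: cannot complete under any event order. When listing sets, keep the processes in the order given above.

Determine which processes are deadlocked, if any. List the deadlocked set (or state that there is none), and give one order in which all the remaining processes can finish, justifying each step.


Deadlocked set: W3 and W4.
Key observation: the loop W3 -> W4 -> W3 blocks itself forever; no other process is dragged down with it.
A valid finishing order for the others: W9, W1, W2, W5, W7.
Walking it through:
  W9: no waits; runs immediately, freeing m8 and m18
  W1: no waits; runs immediately, freeing m15 and m5
  W2: no waits; runs immediately, freeing m4 and m2
  W5: no waits; runs immediately, freeing m0 and m19
  W7: everything it awaited (m0, m2 and m18) is free; runs, freeing m17


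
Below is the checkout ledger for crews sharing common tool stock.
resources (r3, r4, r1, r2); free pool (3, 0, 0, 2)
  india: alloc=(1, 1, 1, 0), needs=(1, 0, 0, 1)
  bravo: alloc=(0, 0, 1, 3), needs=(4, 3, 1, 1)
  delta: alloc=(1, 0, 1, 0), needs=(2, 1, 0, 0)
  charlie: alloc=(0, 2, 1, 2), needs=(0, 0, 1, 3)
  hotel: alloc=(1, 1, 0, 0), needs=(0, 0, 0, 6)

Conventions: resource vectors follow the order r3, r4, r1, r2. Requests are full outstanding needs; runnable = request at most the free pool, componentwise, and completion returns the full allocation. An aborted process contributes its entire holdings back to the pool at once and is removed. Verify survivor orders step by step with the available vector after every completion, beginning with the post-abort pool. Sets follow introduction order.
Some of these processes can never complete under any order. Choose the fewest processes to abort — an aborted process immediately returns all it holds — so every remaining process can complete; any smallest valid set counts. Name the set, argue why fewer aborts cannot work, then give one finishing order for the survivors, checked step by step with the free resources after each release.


Minimum abort set: charlie.
Key observation: bravo had no path to completion before; after the abort of charlie ((0, 2, 1, 2) returned), step 2 is where it fits.
No smaller set exists: with zero aborts the deadlock remains.
Survivors finish in the order: india, bravo, hotel, delta. Verifying each step (pool after the aborts first):
  pool = (3, 2, 1, 4)
  india needs (1, 0, 0, 1) <= (3, 2, 1, 4) -> finishes; pool += (1, 1, 1, 0) = (4, 3, 2, 4)
  bravo needs (4, 3, 1, 1) <= (4, 3, 2, 4) -> finishes; pool += (0, 0, 1, 3) = (4, 3, 3, 7)
  hotel needs (0, 0, 0, 6) <= (4, 3, 3, 7) -> finishes; pool += (1, 1, 0, 0) = (5, 4, 3, 7)
  delta needs (2, 1, 0, 0) <= (5, 4, 3, 7) -> finishes; pool += (1, 0, 1, 0) = (6, 4, 4, 7)


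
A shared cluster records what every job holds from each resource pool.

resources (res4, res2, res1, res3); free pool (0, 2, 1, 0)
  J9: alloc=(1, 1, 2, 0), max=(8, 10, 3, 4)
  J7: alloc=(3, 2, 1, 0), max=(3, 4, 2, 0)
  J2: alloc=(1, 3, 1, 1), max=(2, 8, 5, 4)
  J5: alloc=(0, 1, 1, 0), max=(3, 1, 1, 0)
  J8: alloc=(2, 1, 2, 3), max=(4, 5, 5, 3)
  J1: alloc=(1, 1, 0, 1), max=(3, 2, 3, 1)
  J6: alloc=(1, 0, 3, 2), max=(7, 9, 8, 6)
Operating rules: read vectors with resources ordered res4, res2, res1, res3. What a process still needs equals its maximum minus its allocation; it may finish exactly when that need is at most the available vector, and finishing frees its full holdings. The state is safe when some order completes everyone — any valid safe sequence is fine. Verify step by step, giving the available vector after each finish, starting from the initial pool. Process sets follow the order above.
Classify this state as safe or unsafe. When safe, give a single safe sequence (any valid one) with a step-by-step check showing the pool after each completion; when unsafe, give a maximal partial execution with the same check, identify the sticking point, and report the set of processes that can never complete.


SAFE. One safe sequence: J7, J5, J1, J8, J2, J6, J9.
Key observation: the order's first zero-slack moment is J7 ((0, 2, 1, 0) needed, (0, 2, 1, 0) free — a requested resource with nothing to spare).
Step-by-step check:
  pool = (0, 2, 1, 0)
  J7 needs (0, 2, 1, 0) <= (0, 2, 1, 0) -> finishes; pool += (3, 2, 1, 0) = (3, 4, 2, 0)
  J5 needs (3, 0, 0, 0) <= (3, 4, 2, 0) -> finishes; pool += (0, 1, 1, 0) = (3, 5, 3, 0)
  J1 needs (2, 1, 3, 0) <= (3, 5, 3, 0) -> finishes; pool += (1, 1, 0, 1) = (4, 6, 3, 1)
  J8 needs (2, 4, 3, 0) <= (4, 6, 3, 1) -> finishes; pool += (2, 1, 2, 3) = (6, 7, 5, 4)
  J2 needs (1, 5, 4, 3) <= (6, 7, 5, 4) -> finishes; pool += (1, 3, 1, 1) = (7, 10, 6, 5)
  J6 needs (6, 9, 5, 4) <= (7, 10, 6, 5) -> finishes; pool += (1, 0, 3, 2) = (8, 10, 9, 7)
  J9 needs (7, 9, 1, 4) <= (8, 10, 9, 7) -> finishes; pool += (1, 1, 2, 0) = (9, 11, 11, 7)


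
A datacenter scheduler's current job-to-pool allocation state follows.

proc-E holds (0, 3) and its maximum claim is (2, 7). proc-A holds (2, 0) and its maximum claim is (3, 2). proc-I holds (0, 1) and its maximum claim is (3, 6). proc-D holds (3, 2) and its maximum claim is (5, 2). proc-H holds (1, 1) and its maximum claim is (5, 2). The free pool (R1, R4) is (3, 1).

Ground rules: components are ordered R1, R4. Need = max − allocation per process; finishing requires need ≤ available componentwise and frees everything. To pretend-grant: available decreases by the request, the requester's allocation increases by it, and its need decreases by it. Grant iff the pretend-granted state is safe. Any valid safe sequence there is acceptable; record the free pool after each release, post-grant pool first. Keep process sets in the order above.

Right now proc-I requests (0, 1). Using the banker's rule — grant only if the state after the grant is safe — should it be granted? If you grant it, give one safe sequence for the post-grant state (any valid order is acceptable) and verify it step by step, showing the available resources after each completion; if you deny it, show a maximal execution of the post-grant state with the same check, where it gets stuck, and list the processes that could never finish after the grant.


DENY. Granting would leave the state unsafe.
Key observation: no order helps: past proc-D, proc-H, proc-A, the free pool tops out at (9, 3), below what each blocked process needs in R4.
On the post-grant state, proc-D, proc-H, proc-A is a maximal run — nothing extends it. Step-by-step check:
  pool = (3, 0)
  run proc-D (needs (2, 0), free (3, 0)); after release of (3, 2) the pool is (6, 2)
  run proc-H (needs (4, 1), free (6, 2)); after release of (1, 1) the pool is (7, 3)
  run proc-A (needs (1, 2), free (7, 3)); after release of (2, 0) the pool is (9, 3)
  proc-E still needs (2, 4) but only (9, 3) is free — short on R4
  proc-I still needs (3, 4) but only (9, 3) is free — short on R4
Processes that could never finish after the grant: proc-E and proc-I.


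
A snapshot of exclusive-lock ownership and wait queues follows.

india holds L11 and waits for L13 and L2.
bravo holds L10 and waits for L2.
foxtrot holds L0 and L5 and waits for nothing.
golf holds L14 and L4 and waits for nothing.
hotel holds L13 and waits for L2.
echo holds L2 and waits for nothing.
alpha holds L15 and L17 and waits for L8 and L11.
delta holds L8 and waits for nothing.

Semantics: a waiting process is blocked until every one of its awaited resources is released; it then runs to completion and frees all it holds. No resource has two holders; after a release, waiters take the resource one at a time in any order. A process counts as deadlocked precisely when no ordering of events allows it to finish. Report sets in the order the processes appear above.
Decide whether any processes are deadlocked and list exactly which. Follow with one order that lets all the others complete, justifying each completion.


The deadlocked set is empty.
Key observation: every chain of waits terminates; starting from the processes that wait on nothing, all the rest unlock in turn.
The rest can finish in the order echo, foxtrot, bravo, hotel, india, delta, alpha, golf.
Step-by-step check:
  echo: no waits; runs immediately, freeing L2
  foxtrot: no waits; runs immediately, freeing L0 and L5
  bravo: everything it awaited (L2) is free; runs, freeing L10
  hotel: everything it awaited (L2) is free; runs, freeing L13
  india: everything it awaited (L13 and L2) is free; runs, freeing L11
  delta: no waits; runs immediately, freeing L8
  alpha: everything it awaited (L8 and L11) is free; runs, freeing L15 and L17
  golf: no waits; runs immediately, freeing L14 and L4


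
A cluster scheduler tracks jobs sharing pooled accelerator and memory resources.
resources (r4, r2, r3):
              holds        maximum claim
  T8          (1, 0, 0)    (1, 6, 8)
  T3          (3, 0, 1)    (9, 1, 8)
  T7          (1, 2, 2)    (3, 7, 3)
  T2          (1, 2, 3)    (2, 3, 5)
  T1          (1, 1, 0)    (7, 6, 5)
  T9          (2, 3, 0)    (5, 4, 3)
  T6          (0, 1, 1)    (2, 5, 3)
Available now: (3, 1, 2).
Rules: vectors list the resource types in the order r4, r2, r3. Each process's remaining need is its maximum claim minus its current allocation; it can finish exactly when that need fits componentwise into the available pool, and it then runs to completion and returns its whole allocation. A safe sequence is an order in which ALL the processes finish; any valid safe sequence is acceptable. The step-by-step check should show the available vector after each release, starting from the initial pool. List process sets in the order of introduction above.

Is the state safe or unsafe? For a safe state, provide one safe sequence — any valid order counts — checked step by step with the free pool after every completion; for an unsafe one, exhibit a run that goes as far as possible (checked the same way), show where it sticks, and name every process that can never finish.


SAFE, for example via the order T2, T9, T7, T6, T8, T3, T1.
Key observation: the order's first zero-slack moment is T2 ((1, 1, 2) needed, (3, 1, 2) free — a requested resource with nothing to spare).
Step-by-step check:
  pool = (3, 1, 2)
  run T2 (needs (1, 1, 2), free (3, 1, 2)); after release of (1, 2, 3) the pool is (4, 3, 5)
  run T9 (needs (3, 1, 3), free (4, 3, 5)); after release of (2, 3, 0) the pool is (6, 6, 5)
  run T7 (needs (2, 5, 1), free (6, 6, 5)); after release of (1, 2, 2) the pool is (7, 8, 7)
  run T6 (needs (2, 4, 2), free (7, 8, 7)); after release of (0, 1, 1) the pool is (7, 9, 8)
  run T8 (needs (0, 6, 8), free (7, 9, 8)); after release of (1, 0, 0) the pool is (8, 9, 8)
  run T3 (needs (6, 1, 7), free (8, 9, 8)); after release of (3, 0, 1) the pool is (11, 9, 9)
  run T1 (needs (6, 5, 5), free (11, 9, 9)); after release of (1, 1, 0) the pool is (12, 10, 9)
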